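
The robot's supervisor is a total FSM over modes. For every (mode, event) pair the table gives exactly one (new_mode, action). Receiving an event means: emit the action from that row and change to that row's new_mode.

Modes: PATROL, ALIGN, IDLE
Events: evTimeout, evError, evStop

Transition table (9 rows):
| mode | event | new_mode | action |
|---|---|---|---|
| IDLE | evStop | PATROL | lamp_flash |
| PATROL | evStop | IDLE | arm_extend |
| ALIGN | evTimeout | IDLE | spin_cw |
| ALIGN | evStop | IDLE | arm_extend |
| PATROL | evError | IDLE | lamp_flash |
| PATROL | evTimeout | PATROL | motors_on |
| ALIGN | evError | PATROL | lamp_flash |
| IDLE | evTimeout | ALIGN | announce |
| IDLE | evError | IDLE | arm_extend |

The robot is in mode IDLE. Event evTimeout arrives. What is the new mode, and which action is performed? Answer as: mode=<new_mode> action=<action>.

current mode = IDLE; filter table to that mode:
  (IDLE, evStop) → (PATROL, lamp_flash)
  (IDLE, evTimeout) → (ALIGN, announce)  ← event matches
  (IDLE, evError) → (IDLE, arm_extend)
event = evTimeout selects (ALIGN, announce)

mode=ALIGN action=announce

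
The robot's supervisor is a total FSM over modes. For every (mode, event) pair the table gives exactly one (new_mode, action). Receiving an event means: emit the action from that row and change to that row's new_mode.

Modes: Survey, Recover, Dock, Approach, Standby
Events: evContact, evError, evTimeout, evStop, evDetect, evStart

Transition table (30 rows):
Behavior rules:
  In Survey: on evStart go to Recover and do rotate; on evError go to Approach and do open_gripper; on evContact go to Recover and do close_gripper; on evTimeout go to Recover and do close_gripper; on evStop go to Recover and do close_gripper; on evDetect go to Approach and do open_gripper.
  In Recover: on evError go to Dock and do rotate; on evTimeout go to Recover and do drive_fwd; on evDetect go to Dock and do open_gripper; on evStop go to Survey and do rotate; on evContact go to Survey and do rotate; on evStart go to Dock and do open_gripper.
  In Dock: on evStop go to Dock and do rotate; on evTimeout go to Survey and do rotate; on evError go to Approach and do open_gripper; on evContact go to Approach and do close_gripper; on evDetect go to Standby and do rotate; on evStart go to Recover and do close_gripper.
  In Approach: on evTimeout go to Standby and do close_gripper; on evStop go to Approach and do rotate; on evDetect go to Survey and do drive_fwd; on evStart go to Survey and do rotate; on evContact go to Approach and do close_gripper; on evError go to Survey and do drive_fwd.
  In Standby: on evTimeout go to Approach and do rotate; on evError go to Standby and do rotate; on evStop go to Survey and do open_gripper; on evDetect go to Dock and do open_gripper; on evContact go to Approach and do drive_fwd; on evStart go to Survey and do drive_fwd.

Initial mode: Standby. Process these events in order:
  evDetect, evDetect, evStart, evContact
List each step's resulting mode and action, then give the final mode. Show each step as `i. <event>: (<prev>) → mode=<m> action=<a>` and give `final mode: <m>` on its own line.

final mode: Recover

1. evDetect: (Standby) → mode=Dock action=open_gripper
2. evDetect: (Dock) → mode=Standby action=rotate
3. evStart: (Standby) → mode=Survey action=drive_fwd
4. evContact: (Survey) → mode=Recover action=close_gripper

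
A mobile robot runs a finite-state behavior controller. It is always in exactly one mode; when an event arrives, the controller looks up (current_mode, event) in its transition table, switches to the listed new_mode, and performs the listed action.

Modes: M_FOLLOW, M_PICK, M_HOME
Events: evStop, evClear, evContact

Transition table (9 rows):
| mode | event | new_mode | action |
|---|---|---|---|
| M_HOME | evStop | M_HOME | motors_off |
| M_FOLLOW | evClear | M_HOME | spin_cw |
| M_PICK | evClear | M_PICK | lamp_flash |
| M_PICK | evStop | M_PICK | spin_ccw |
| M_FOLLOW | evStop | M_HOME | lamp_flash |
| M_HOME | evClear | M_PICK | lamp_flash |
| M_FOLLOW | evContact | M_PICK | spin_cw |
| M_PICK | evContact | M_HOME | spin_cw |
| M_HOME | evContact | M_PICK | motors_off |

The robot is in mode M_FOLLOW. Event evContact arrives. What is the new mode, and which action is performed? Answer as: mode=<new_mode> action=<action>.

mode=M_PICK action=spin_cw

current mode = M_FOLLOW; filter table to that mode:
  (M_FOLLOW, evClear) → (M_HOME, spin_cw)
  (M_FOLLOW, evStop) → (M_HOME, lamp_flash)
  (M_FOLLOW, evContact) → (M_PICK, spin_cw)  ← event matches
event = evContact selects (M_PICK, spin_cw)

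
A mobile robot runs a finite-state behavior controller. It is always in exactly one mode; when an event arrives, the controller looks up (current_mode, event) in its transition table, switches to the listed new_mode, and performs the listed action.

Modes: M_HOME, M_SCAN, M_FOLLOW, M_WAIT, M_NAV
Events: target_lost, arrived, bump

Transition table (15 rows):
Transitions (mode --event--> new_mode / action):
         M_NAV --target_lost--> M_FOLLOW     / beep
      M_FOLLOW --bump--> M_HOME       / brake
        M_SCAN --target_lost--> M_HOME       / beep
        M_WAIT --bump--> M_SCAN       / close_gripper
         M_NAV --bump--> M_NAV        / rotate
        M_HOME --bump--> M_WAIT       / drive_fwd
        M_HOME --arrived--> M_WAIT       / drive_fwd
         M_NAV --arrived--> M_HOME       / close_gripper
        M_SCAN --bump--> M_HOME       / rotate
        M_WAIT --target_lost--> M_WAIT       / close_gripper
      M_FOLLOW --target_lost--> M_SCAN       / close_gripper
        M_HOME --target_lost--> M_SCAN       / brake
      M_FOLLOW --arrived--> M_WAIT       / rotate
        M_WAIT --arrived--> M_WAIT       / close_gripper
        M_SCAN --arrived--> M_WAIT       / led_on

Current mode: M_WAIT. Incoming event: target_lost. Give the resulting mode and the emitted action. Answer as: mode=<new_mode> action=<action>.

current mode = M_WAIT; filter table to that mode:
  (M_WAIT, bump) → (M_SCAN, close_gripper)
  (M_WAIT, target_lost) → (M_WAIT, close_gripper)  ← event matches
  (M_WAIT, arrived) → (M_WAIT, close_gripper)
event = target_lost selects (M_WAIT, close_gripper)

mode=M_WAIT action=close_gripper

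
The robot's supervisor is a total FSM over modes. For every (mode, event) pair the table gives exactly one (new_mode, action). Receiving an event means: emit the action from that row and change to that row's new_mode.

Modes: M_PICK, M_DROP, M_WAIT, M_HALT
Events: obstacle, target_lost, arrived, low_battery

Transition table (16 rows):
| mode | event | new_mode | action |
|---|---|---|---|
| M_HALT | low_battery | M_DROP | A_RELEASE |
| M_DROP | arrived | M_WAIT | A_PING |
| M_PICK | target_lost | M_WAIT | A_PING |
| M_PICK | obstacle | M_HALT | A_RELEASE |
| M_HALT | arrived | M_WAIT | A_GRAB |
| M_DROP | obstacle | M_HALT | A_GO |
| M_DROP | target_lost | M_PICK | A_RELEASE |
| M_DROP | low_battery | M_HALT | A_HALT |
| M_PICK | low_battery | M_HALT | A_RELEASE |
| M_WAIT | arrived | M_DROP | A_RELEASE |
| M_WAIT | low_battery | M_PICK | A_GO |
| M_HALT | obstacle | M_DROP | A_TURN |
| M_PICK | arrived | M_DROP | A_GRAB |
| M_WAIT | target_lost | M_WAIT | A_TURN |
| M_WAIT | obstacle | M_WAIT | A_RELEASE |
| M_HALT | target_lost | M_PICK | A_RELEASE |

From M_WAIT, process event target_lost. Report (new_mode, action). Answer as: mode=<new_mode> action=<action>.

mode=M_WAIT action=A_TURN

current mode = M_WAIT; filter table to that mode:
  (M_WAIT, arrived) → (M_DROP, A_RELEASE)
  (M_WAIT, low_battery) → (M_PICK, A_GO)
  (M_WAIT, target_lost) → (M_WAIT, A_TURN)  ← event matches
  (M_WAIT, obstacle) → (M_WAIT, A_RELEASE)
event = target_lost selects (M_WAIT, A_TURN)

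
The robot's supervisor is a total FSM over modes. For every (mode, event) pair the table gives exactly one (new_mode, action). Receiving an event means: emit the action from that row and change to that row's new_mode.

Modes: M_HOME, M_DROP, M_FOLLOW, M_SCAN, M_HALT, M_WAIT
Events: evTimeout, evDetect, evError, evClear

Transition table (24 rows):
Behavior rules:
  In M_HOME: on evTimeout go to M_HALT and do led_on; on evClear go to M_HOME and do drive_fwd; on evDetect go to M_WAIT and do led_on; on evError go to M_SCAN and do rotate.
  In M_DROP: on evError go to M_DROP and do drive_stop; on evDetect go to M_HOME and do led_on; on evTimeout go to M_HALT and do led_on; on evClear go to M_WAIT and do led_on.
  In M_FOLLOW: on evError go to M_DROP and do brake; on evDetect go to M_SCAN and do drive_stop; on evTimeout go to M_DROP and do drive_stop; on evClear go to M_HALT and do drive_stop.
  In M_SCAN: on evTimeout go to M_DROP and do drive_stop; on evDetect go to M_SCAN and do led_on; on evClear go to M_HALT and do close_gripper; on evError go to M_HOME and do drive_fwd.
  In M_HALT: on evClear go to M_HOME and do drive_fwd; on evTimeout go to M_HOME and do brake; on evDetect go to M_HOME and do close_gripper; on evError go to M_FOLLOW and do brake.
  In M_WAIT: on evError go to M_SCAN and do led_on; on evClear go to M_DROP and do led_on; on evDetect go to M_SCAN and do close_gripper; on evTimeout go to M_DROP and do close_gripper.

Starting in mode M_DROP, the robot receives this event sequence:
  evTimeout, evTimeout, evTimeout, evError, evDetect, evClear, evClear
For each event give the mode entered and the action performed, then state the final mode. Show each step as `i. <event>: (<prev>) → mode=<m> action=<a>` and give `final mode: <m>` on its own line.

final mode: M_HOME

1. evTimeout: (M_DROP) → mode=M_HALT action=led_on
2. evTimeout: (M_HALT) → mode=M_HOME action=brake
3. evTimeout: (M_HOME) → mode=M_HALT action=led_on
4. evError: (M_HALT) → mode=M_FOLLOW action=brake
5. evDetect: (M_FOLLOW) → mode=M_SCAN action=drive_stop
6. evClear: (M_SCAN) → mode=M_HALT action=close_gripper
7. evClear: (M_HALT) → mode=M_HOME action=drive_fwd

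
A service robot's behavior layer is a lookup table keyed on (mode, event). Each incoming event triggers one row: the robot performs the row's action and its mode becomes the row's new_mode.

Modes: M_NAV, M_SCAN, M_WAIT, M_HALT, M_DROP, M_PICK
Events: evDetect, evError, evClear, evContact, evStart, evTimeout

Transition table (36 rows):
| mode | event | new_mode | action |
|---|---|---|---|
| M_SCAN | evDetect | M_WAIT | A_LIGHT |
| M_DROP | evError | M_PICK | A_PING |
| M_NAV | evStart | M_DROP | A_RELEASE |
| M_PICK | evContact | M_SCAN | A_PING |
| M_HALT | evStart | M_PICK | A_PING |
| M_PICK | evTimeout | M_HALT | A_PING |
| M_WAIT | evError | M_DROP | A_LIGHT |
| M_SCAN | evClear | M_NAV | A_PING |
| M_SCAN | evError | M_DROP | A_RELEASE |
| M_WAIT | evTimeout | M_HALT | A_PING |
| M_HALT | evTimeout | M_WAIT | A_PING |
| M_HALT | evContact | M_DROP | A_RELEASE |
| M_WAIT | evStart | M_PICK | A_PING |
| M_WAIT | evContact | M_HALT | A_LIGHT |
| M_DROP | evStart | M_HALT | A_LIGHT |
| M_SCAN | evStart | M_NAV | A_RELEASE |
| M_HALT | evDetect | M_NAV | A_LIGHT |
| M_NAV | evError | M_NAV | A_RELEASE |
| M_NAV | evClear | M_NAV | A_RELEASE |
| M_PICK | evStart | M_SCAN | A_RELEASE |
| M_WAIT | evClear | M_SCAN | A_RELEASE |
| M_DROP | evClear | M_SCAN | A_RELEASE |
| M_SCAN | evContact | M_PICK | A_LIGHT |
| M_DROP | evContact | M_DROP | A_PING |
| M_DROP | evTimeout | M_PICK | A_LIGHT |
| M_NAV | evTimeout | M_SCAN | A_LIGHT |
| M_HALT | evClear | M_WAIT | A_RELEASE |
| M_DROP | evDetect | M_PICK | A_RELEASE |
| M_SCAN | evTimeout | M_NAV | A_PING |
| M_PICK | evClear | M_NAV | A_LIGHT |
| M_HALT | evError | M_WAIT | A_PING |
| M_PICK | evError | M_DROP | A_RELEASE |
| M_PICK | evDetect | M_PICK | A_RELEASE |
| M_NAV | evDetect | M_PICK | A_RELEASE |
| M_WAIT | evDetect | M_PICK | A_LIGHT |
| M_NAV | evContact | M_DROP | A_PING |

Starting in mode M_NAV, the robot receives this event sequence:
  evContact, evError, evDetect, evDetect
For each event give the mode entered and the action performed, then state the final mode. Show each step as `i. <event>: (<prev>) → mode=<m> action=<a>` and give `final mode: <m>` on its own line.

final mode: M_PICK

1. evContact: (M_NAV) → mode=M_DROP action=A_PING
2. evError: (M_DROP) → mode=M_PICK action=A_PING
3. evDetect: (M_PICK) → mode=M_PICK action=A_RELEASE
4. evDetect: (M_PICK) → mode=M_PICK action=A_RELEASE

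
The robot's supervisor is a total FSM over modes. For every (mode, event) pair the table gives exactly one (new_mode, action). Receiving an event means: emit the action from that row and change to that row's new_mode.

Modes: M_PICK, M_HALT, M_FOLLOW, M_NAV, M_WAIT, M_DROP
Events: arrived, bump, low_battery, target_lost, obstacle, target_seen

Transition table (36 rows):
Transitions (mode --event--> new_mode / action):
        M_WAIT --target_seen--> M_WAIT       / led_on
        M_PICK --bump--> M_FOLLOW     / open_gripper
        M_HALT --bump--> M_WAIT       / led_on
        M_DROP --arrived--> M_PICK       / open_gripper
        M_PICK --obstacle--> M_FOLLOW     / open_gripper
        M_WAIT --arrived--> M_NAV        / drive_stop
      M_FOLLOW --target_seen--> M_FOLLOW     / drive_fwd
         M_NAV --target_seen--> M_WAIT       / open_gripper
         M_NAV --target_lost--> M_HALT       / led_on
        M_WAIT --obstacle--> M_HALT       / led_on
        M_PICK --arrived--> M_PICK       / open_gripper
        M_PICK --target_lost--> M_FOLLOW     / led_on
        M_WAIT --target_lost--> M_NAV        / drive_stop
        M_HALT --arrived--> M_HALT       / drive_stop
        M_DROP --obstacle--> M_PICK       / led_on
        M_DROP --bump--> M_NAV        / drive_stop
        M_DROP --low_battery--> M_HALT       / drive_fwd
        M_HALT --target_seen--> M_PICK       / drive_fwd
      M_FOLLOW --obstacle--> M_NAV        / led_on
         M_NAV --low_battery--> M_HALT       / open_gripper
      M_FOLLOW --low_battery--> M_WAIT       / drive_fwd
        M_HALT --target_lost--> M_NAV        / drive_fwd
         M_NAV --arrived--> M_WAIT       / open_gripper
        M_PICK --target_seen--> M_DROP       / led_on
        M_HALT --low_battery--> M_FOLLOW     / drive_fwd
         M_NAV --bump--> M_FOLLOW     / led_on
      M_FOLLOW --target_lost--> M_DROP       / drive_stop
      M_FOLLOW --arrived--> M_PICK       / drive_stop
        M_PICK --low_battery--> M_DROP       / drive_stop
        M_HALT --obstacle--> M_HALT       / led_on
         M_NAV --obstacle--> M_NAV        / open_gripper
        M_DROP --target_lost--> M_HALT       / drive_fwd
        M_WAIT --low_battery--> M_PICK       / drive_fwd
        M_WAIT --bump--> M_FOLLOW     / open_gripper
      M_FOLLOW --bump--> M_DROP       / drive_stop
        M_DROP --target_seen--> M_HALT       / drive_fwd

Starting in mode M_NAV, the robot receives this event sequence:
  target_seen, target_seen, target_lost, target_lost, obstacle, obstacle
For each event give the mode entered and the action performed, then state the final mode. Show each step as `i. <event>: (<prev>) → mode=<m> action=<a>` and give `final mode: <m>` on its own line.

1. target_seen: (M_NAV) → mode=M_WAIT action=open_gripper
2. target_seen: (M_WAIT) → mode=M_WAIT action=led_on
3. target_lost: (M_WAIT) → mode=M_NAV action=drive_stop
4. target_lost: (M_NAV) → mode=M_HALT action=led_on
5. obstacle: (M_HALT) → mode=M_HALT action=led_on
6. obstacle: (M_HALT) → mode=M_HALT action=led_on

final mode: M_HALT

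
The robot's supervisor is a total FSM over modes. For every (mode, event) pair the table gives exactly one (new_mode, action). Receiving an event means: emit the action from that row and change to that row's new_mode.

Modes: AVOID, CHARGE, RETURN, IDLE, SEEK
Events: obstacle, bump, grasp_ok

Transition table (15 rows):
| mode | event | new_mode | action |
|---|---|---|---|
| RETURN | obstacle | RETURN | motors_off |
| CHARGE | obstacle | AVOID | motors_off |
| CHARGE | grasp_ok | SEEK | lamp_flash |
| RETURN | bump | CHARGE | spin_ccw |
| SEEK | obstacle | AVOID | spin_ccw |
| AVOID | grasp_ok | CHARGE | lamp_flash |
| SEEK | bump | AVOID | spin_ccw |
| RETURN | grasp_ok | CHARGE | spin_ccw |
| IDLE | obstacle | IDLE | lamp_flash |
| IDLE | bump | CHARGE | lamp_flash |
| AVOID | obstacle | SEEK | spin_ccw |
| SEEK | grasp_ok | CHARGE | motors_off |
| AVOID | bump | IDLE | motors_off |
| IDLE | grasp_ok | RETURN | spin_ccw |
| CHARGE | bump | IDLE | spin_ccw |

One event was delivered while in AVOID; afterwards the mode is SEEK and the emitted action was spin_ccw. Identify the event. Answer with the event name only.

try obstacle: (AVOID, obstacle) → (SEEK, spin_ccw)  ← matches
try bump: (AVOID, bump) → (IDLE, motors_off)
try grasp_ok: (AVOID, grasp_ok) → (CHARGE, lamp_flash)

obstacle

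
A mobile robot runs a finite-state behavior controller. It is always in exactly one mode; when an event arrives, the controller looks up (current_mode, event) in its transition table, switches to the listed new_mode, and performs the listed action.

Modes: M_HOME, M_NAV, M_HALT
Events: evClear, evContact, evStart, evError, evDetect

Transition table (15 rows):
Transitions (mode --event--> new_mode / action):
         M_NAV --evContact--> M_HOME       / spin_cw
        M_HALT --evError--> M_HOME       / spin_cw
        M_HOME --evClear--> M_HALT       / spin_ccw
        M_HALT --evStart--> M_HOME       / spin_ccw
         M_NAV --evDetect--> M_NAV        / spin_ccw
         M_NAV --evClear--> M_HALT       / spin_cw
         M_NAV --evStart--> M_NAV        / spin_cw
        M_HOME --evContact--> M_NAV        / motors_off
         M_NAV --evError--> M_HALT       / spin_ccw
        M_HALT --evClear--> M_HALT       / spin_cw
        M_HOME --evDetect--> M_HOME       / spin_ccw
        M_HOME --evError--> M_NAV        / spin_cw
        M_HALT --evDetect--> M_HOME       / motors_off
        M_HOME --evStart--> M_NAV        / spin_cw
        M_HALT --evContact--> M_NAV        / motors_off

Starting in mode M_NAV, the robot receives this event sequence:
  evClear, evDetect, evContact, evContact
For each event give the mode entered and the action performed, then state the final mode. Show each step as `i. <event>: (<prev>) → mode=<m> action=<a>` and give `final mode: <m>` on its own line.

1. evClear: (M_NAV) → mode=M_HALT action=spin_cw
2. evDetect: (M_HALT) → mode=M_HOME action=motors_off
3. evContact: (M_HOME) → mode=M_NAV action=motors_off
4. evContact: (M_NAV) → mode=M_HOME action=spin_cw

final mode: M_HOME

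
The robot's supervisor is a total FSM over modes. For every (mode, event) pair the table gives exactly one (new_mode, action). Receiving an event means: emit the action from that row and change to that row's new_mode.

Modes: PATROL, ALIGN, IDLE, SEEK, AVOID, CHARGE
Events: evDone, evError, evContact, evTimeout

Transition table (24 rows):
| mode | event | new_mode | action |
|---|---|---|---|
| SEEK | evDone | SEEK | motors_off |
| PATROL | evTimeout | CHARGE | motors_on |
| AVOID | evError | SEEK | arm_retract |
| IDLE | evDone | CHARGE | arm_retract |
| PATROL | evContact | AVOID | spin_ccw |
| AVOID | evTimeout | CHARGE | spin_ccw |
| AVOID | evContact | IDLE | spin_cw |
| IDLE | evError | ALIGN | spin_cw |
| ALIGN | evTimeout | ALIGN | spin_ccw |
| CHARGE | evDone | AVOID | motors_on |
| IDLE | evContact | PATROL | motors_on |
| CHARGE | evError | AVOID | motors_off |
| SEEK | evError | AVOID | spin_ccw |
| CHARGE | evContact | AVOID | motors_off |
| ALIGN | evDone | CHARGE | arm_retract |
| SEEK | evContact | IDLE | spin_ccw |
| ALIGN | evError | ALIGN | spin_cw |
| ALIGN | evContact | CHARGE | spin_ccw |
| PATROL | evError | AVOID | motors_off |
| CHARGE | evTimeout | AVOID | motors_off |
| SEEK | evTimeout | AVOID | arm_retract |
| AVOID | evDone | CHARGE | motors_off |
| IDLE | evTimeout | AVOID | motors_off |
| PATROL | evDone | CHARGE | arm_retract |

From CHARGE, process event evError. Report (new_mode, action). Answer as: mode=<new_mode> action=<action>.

mode=AVOID action=motors_off

current mode = CHARGE; filter table to that mode:
  (CHARGE, evDone) → (AVOID, motors_on)
  (CHARGE, evError) → (AVOID, motors_off)  ← event matches
  (CHARGE, evContact) → (AVOID, motors_off)
  (CHARGE, evTimeout) → (AVOID, motors_off)
event = evError selects (AVOID, motors_off)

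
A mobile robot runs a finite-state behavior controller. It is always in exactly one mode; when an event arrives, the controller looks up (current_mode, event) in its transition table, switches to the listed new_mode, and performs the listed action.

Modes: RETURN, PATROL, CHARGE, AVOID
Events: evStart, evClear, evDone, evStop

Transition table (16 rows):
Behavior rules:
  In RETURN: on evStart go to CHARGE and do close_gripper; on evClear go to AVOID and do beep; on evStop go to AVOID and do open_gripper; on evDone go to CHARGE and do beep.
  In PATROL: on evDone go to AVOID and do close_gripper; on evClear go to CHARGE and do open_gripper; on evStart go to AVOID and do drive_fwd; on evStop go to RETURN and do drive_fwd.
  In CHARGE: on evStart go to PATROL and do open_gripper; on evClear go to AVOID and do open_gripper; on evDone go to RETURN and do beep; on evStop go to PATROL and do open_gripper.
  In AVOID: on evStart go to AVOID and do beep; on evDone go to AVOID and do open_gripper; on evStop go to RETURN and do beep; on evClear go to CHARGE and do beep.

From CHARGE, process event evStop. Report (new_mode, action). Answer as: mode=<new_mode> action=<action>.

current mode = CHARGE; filter table to that mode:
  (CHARGE, evStart) → (PATROL, open_gripper)
  (CHARGE, evClear) → (AVOID, open_gripper)
  (CHARGE, evDone) → (RETURN, beep)
  (CHARGE, evStop) → (PATROL, open_gripper)  ← event matches
event = evStop selects (PATROL, open_gripper)

mode=PATROL action=open_gripper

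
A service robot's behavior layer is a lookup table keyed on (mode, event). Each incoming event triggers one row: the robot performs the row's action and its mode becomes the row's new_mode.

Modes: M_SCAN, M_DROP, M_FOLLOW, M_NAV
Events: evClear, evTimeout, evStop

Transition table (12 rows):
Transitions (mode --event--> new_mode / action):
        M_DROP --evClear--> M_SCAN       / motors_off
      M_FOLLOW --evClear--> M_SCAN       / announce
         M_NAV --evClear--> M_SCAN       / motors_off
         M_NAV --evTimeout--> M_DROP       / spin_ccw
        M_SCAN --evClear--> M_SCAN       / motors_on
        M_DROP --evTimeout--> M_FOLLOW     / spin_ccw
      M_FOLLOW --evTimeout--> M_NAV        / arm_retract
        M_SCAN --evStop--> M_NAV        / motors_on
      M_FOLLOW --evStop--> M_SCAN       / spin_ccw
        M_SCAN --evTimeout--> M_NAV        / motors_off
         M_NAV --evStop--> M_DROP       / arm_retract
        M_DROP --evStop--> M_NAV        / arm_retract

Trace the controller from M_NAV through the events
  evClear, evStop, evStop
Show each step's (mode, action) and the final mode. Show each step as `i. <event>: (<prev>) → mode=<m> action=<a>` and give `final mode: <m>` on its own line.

1. evClear: (M_NAV) → mode=M_SCAN action=motors_off
2. evStop: (M_SCAN) → mode=M_NAV action=motors_on
3. evStop: (M_NAV) → mode=M_DROP action=arm_retract

final mode: M_DROP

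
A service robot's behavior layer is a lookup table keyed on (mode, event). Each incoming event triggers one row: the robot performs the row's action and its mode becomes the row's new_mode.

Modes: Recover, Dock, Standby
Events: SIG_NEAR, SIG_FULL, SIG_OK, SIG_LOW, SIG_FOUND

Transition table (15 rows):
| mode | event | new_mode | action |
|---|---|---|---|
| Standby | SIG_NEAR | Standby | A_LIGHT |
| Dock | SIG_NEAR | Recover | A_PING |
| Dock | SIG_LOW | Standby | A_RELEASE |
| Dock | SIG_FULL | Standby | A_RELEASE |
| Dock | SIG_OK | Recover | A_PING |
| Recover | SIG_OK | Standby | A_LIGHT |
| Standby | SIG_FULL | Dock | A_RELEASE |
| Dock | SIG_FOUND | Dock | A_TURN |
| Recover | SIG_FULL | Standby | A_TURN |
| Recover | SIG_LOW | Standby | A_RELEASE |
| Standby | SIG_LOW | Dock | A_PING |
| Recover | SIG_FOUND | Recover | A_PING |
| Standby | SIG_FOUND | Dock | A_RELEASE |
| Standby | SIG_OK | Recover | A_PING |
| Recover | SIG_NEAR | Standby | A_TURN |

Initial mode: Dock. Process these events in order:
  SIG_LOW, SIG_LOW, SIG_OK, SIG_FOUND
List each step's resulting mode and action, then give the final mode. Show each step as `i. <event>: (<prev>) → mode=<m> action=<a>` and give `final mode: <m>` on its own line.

1. SIG_LOW: (Dock) → mode=Standby action=A_RELEASE
2. SIG_LOW: (Standby) → mode=Dock action=A_PING
3. SIG_OK: (Dock) → mode=Recover action=A_PING
4. SIG_FOUND: (Recover) → mode=Recover action=A_PING

final mode: Recover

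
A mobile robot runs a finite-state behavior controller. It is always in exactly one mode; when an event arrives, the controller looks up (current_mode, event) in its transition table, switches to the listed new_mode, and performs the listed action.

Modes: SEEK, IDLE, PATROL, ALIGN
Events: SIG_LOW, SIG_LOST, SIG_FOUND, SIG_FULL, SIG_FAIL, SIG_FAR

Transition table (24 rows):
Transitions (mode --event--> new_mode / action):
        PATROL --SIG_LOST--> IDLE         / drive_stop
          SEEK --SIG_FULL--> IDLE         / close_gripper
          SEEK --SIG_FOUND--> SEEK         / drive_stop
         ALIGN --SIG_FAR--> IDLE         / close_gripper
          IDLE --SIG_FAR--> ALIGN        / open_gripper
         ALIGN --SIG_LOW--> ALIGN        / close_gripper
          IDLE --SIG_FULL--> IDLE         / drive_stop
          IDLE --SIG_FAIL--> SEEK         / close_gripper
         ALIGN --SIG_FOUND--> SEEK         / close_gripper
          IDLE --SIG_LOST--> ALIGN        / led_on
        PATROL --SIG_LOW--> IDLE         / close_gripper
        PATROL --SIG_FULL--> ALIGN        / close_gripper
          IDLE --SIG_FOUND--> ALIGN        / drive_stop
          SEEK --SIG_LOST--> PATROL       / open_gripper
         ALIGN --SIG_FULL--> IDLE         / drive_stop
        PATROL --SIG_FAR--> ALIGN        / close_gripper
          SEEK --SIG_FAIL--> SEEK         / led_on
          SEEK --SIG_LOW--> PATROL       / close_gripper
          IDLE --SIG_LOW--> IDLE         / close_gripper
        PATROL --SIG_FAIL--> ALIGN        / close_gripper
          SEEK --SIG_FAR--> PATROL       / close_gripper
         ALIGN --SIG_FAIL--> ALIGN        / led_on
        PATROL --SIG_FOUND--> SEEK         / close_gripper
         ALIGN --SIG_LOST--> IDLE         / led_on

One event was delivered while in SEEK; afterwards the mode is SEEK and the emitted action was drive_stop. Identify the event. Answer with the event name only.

SIG_FOUND

try SIG_LOW: (SEEK, SIG_LOW) → (PATROL, close_gripper)
try SIG_LOST: (SEEK, SIG_LOST) → (PATROL, open_gripper)
try SIG_FOUND: (SEEK, SIG_FOUND) → (SEEK, drive_stop)  ← matches
try SIG_FULL: (SEEK, SIG_FULL) → (IDLE, close_gripper)
try SIG_FAIL: (SEEK, SIG_FAIL) → (SEEK, led_on)
try SIG_FAR: (SEEK, SIG_FAR) → (PATROL, close_gripper)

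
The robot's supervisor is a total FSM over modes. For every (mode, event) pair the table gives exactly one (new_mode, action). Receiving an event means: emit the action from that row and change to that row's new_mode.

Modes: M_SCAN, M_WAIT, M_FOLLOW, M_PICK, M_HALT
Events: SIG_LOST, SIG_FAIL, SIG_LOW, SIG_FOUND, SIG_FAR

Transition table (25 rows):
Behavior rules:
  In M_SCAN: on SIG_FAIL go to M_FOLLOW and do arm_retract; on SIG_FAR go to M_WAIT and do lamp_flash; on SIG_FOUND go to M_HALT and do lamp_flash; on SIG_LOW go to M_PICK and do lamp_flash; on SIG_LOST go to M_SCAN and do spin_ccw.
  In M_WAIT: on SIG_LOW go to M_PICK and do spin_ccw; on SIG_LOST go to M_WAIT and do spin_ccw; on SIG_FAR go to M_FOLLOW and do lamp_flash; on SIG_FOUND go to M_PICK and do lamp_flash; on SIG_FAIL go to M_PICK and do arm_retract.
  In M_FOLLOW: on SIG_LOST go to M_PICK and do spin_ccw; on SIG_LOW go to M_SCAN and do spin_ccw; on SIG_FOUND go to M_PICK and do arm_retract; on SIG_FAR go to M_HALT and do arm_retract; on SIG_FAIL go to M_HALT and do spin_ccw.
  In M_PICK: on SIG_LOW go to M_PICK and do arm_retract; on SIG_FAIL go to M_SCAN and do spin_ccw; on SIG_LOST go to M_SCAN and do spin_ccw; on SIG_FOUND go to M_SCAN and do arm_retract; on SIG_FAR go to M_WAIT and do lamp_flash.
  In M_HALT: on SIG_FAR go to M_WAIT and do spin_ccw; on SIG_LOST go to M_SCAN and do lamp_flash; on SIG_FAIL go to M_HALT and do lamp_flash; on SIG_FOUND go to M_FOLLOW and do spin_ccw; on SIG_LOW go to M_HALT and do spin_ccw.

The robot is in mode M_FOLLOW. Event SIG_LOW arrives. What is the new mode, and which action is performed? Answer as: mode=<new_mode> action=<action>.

current mode = M_FOLLOW; filter table to that mode:
  (M_FOLLOW, SIG_LOST) → (M_PICK, spin_ccw)
  (M_FOLLOW, SIG_LOW) → (M_SCAN, spin_ccw)  ← event matches
  (M_FOLLOW, SIG_FOUND) → (M_PICK, arm_retract)
  (M_FOLLOW, SIG_FAR) → (M_HALT, arm_retract)
  (M_FOLLOW, SIG_FAIL) → (M_HALT, spin_ccw)
event = SIG_LOW selects (M_SCAN, spin_ccw)

mode=M_SCAN action=spin_ccw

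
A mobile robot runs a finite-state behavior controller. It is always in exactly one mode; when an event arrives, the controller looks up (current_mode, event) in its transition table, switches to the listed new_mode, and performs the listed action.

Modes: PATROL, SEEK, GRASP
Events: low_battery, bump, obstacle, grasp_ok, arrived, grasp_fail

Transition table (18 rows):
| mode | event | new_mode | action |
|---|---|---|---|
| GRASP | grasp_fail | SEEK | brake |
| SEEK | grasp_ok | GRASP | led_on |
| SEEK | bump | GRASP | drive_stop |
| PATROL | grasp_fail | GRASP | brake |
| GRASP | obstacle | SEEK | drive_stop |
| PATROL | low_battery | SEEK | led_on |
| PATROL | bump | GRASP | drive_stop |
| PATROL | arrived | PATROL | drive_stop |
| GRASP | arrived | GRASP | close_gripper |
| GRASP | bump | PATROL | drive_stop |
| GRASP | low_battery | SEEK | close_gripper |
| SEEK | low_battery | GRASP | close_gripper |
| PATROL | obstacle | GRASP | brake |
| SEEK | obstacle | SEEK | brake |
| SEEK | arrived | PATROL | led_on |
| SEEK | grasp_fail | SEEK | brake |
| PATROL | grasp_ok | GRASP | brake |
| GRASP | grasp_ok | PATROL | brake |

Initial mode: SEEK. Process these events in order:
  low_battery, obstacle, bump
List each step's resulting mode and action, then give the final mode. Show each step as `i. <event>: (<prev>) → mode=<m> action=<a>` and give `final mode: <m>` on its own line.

1. low_battery: (SEEK) → mode=GRASP action=close_gripper
2. obstacle: (GRASP) → mode=SEEK action=drive_stop
3. bump: (SEEK) → mode=GRASP action=drive_stop

final mode: GRASP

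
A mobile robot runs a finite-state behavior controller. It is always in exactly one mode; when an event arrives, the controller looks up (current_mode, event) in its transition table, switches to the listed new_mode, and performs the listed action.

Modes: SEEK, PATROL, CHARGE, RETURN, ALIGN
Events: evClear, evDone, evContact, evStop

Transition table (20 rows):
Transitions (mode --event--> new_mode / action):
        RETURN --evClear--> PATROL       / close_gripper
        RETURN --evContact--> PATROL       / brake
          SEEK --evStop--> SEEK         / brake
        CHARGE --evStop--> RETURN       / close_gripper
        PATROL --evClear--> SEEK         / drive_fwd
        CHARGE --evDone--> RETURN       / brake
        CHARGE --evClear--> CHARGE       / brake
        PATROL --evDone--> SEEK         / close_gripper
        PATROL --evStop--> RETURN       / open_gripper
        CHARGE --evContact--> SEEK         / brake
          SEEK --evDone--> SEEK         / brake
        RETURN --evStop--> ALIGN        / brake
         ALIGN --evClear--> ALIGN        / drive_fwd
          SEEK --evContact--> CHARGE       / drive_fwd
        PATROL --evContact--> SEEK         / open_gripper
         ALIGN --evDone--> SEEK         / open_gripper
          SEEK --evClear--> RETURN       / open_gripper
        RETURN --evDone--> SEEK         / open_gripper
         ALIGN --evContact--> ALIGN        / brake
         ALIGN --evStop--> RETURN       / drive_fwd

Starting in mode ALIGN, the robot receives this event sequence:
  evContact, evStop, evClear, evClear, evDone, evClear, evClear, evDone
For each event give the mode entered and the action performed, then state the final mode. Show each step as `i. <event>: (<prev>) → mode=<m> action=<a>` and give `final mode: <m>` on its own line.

1. evContact: (ALIGN) → mode=ALIGN action=brake
2. evStop: (ALIGN) → mode=RETURN action=drive_fwd
3. evClear: (RETURN) → mode=PATROL action=close_gripper
4. evClear: (PATROL) → mode=SEEK action=drive_fwd
5. evDone: (SEEK) → mode=SEEK action=brake
6. evClear: (SEEK) → mode=RETURN action=open_gripper
7. evClear: (RETURN) → mode=PATROL action=close_gripper
8. evDone: (PATROL) → mode=SEEK action=close_gripper

final mode: SEEK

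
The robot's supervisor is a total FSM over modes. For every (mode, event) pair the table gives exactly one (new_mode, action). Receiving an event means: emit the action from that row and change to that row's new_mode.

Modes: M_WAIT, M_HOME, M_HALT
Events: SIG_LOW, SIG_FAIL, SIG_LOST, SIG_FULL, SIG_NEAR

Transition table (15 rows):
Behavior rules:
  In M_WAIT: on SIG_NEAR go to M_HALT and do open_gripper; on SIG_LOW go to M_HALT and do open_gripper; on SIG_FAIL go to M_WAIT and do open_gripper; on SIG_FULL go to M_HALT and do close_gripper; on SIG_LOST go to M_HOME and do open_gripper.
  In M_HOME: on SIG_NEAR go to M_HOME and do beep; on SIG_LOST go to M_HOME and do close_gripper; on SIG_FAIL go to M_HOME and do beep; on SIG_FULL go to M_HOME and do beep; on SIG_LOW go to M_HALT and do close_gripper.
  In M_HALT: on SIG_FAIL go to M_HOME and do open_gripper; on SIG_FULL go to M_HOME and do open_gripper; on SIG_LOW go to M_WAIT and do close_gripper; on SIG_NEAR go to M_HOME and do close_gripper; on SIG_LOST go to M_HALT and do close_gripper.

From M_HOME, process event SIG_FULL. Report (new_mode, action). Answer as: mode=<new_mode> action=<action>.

mode=M_HOME action=beep

current mode = M_HOME; filter table to that mode:
  (M_HOME, SIG_NEAR) → (M_HOME, beep)
  (M_HOME, SIG_LOST) → (M_HOME, close_gripper)
  (M_HOME, SIG_FAIL) → (M_HOME, beep)
  (M_HOME, SIG_FULL) → (M_HOME, beep)  ← event matches
  (M_HOME, SIG_LOW) → (M_HALT, close_gripper)
event = SIG_FULL selects (M_HOME, beep)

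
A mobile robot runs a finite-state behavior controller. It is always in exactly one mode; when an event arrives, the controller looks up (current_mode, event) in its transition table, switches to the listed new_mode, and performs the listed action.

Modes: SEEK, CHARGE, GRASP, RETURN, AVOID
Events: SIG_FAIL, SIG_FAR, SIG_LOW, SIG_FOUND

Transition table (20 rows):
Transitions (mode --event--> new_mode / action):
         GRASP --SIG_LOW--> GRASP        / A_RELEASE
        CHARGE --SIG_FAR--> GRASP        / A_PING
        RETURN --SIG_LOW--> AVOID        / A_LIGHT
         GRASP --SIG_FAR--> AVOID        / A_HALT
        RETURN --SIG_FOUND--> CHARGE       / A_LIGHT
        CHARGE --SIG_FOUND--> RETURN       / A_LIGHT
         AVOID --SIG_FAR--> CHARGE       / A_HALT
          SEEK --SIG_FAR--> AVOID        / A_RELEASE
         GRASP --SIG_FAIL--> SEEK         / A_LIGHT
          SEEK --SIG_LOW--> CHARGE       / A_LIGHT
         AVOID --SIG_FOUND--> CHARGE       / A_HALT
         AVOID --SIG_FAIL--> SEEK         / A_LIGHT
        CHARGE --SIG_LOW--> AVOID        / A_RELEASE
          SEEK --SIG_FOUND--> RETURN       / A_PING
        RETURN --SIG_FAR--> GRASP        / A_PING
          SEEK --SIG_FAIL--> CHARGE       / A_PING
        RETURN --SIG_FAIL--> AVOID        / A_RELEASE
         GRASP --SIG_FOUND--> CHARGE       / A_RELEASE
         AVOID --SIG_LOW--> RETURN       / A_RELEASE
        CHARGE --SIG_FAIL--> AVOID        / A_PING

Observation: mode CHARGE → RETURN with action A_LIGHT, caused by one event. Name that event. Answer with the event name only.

try SIG_FAIL: (CHARGE, SIG_FAIL) → (AVOID, A_PING)
try SIG_FAR: (CHARGE, SIG_FAR) → (GRASP, A_PING)
try SIG_LOW: (CHARGE, SIG_LOW) → (AVOID, A_RELEASE)
try SIG_FOUND: (CHARGE, SIG_FOUND) → (RETURN, A_LIGHT)  ← matches

SIG_FOUND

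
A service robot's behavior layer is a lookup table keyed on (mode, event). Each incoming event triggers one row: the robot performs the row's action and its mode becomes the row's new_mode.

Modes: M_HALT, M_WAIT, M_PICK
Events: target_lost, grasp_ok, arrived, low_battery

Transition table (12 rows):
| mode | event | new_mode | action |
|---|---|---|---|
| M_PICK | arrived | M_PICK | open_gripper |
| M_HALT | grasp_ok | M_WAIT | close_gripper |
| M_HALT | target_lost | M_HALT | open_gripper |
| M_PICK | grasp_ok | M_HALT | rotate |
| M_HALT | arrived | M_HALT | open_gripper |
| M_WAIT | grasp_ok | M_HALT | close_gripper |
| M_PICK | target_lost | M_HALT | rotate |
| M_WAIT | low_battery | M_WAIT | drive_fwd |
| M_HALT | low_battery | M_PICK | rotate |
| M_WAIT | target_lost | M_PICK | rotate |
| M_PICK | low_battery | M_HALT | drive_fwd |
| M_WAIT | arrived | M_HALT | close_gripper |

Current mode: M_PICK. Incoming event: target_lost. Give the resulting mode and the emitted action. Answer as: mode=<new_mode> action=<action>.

mode=M_HALT action=rotate

current mode = M_PICK; filter table to that mode:
  (M_PICK, arrived) → (M_PICK, open_gripper)
  (M_PICK, grasp_ok) → (M_HALT, rotate)
  (M_PICK, target_lost) → (M_HALT, rotate)  ← event matches
  (M_PICK, low_battery) → (M_HALT, drive_fwd)
event = target_lost selects (M_HALT, rotate)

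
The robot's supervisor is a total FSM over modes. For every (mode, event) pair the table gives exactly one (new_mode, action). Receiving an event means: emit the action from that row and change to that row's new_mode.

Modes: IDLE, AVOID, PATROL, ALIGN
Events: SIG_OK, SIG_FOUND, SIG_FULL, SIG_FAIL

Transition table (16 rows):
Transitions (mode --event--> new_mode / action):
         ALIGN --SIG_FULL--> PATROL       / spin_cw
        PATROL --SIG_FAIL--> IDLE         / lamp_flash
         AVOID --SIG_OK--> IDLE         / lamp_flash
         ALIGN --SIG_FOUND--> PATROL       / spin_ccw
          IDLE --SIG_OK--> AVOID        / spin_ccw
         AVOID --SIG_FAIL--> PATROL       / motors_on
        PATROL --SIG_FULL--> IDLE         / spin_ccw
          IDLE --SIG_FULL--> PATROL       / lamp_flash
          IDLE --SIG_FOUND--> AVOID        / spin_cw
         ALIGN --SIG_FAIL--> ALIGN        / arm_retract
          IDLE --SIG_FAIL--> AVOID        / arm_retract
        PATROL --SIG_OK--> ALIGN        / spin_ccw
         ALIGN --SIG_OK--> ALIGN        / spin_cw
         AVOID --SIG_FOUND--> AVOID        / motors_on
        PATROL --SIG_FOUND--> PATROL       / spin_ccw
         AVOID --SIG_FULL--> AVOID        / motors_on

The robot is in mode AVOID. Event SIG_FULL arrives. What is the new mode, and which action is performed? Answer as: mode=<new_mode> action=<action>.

current mode = AVOID; filter table to that mode:
  (AVOID, SIG_OK) → (IDLE, lamp_flash)
  (AVOID, SIG_FAIL) → (PATROL, motors_on)
  (AVOID, SIG_FOUND) → (AVOID, motors_on)
  (AVOID, SIG_FULL) → (AVOID, motors_on)  ← event matches
event = SIG_FULL selects (AVOID, motors_on)

mode=AVOID action=motors_on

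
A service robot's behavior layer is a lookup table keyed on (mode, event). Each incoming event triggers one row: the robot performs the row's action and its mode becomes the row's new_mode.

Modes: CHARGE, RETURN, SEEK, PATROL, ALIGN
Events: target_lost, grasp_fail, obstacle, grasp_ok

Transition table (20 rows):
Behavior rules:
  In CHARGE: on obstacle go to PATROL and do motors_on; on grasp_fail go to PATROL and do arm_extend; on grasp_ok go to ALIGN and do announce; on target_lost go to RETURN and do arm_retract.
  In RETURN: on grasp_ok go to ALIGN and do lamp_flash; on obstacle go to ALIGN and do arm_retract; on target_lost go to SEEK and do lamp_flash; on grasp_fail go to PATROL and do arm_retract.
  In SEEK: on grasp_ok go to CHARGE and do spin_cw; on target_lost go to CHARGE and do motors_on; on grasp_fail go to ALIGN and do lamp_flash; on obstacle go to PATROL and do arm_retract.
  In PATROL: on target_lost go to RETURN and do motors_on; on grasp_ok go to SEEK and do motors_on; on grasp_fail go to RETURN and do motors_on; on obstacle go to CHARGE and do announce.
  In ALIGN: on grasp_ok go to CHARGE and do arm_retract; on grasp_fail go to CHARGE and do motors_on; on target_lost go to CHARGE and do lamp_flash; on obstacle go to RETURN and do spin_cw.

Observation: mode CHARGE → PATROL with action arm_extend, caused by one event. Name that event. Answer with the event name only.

try target_lost: (CHARGE, target_lost) → (RETURN, arm_retract)
try grasp_fail: (CHARGE, grasp_fail) → (PATROL, arm_extend)  ← matches
try obstacle: (CHARGE, obstacle) → (PATROL, motors_on)
try grasp_ok: (CHARGE, grasp_ok) → (ALIGN, announce)

grasp_fail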